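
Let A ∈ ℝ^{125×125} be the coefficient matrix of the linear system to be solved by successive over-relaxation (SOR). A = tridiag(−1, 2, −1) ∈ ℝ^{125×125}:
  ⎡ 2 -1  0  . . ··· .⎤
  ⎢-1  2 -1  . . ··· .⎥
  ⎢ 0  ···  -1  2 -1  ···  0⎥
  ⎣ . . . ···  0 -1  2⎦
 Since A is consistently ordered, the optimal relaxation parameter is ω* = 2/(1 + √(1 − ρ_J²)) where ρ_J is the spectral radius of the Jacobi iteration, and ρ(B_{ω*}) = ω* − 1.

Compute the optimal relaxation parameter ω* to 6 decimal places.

ω* = 1.951351

spectrum of D⁻¹(L+U) = {cos(kπ/126) : 1≤k≤125}; ρ_J = cos(π/126) = 0.999689.
1 − cos²(π/126) = sin²(π/126) ⇒ √(1−ρ_J²) = sin(π/126) = 0.0249307.
ω* = 2/(1 + 0.0249307) = 2/1.0249307 = 1.951351.
[ρ_SOR] ω* − 1 = 0.951351.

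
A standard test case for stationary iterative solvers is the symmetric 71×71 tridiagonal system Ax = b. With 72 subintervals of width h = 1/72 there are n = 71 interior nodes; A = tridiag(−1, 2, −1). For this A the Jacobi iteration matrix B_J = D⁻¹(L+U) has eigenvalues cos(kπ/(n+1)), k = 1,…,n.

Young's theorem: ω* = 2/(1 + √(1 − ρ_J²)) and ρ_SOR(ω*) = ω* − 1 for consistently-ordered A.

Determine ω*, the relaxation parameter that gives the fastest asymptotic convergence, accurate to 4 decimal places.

B_J for the 71×71 system has eigenvalues cos(kπ/72); ρ_J = cos(π/72) = 0.9990.
root = sin(π/72) = 0.04362  (since 1−cos² = sin²).
ω* = 2 / (1 + 0.04362) = 2 / 1.04362 ≈ 1.9164.
Hence ρ(B_{ω*}) = 1.9164 − 1 = 0.9164.

ω* = 1.9164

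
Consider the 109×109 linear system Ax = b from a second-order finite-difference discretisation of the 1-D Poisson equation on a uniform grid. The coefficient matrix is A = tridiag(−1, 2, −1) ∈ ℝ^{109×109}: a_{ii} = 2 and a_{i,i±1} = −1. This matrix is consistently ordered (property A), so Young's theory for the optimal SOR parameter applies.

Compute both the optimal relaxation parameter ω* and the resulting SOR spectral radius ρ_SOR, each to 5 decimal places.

ρ_J = max_k |cos(kπ/110)| = cos(π/110) = 0.99959
√(1−ρ_J²) simplifies to sin(π/110) = 0.028556.
ω* = 2/(1 + 0.028556) = 2/1.028556 = 1.94447.
ρ_SOR = ω* − 1 ≈ 0.94447.

ω* = 1.94447, ρ_SOR = 0.94447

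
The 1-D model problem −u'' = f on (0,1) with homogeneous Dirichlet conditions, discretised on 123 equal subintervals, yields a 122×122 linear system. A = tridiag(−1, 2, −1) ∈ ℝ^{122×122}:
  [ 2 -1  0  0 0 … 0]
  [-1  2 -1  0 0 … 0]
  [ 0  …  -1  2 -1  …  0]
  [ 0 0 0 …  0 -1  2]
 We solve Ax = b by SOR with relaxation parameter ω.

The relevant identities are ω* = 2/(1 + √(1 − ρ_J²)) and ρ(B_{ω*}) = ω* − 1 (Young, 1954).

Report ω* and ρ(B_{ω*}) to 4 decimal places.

spectrum of D⁻¹(L+U) = {cos(kπ/123) : 1≤k≤122}; ρ_J = cos(π/123) = 0.9997.
1 − cos²(π/123) = sin²(π/123) ⇒ √(1−ρ_J²) = sin(π/123) = 0.02554.
Then 2/(1+√(1−ρ_J²)) = 2/(1+0.02554); ω* = 2/1.02554 = 1.9502.
At ω = 1.9502 every |λ(B_ω)| = ω−1, so ρ_SOR = 0.9502.

ω* = 1.9502, ρ_SOR = 0.9502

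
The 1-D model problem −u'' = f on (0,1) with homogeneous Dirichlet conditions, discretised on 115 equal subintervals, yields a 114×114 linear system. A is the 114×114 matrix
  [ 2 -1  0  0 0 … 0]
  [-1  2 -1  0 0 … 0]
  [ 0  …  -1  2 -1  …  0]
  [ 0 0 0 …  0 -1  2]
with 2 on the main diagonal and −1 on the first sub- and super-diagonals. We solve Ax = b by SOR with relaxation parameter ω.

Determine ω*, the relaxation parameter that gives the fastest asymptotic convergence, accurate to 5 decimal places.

ω* = 1.94682

With n=114, ρ(Jacobi) = cos(π/115) = 0.99963.
√(1−ρ_J²) simplifies to sin(π/115) = 0.027315.
[ω*] 2 ÷ (1 + 0.027315) = 2 ÷ 1.027315 = 1.94682.
[ρ_SOR] ω* − 1 = 0.94682.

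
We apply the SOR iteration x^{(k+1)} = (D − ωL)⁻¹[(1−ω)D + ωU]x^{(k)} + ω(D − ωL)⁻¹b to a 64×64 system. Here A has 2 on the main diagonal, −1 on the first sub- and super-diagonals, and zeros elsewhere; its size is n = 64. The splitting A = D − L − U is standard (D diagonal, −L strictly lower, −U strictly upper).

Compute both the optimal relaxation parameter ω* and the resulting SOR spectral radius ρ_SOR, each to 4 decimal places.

B_J for the 64×64 system has eigenvalues cos(kπ/65); ρ_J = cos(π/65) = 0.9988.
√(1−ρ_J²) simplifies to sin(π/65) = 0.04831.
So ω* = 2/1.04831 = 1.9078 (Young).
ρ_SOR = ω* − 1 ≈ 0.9078.

ω* = 1.9078, ρ_SOR = 0.9078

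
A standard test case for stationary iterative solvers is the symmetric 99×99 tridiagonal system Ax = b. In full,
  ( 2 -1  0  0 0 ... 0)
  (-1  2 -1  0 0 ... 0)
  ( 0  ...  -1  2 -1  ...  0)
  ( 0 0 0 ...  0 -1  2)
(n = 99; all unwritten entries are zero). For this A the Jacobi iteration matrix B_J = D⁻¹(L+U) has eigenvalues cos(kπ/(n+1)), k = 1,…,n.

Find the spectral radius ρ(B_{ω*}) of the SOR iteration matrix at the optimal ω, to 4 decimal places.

ρ_SOR = 0.9391

n=99: λ(B_J) = 1 − λ(A)/2 = cos(kπ/100); k=1 gives ρ_J = 0.9995.
1 − cos²(π/100) = sin²(π/100) ⇒ √(1−ρ_J²) = sin(π/100) = 0.03141.
ω* = 2/(1 + 0.03141) = 2/1.03141 = 1.9391.
[ρ_SOR] ω* − 1 = 0.9391.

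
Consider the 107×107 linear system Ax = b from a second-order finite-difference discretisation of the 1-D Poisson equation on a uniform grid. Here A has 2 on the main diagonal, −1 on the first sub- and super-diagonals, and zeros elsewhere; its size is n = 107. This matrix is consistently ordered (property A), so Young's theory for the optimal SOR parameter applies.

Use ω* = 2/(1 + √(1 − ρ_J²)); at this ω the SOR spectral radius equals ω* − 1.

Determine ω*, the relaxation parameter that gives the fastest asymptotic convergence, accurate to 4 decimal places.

ω* = 1.9435

n=107: λ(B_J) = 1 − λ(A)/2 = cos(kπ/108); k=1 gives ρ_J = 0.9996.
√(1−ρ_J²) simplifies to sin(π/108) = 0.02908.
Then 2/(1+√(1−ρ_J²)) = 2/(1+0.02908); ω* = 2/1.02908 = 1.9435.
ρ_SOR = ω* − 1 ≈ 0.9435.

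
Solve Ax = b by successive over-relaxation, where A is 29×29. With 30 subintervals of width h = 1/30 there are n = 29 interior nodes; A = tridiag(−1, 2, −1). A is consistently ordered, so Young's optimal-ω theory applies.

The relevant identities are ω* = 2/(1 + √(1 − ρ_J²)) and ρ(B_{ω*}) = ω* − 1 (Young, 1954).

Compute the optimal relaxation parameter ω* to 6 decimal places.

ω* = 1.810727

[ρ_J] n=29: ρ(B_J) = cos(π/(n+1)) = cos(π/30) = 0.994522.
√(1 − cos²(π/30)) = sin(π/30) ≈ 0.1045285.
So ω* = 2/1.1045285 = 1.810727 (Young).
and ρ(B_{ω*}) = 1.810727 − 1 = 0.810727.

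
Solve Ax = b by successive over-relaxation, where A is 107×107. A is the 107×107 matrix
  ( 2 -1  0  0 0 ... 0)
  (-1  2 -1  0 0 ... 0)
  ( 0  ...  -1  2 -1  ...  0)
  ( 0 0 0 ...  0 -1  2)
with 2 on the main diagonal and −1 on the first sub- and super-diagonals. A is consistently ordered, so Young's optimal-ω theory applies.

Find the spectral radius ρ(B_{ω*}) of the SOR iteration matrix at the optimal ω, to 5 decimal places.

ρ_SOR = 0.94347

B_J for the 107×107 system has eigenvalues cos(kπ/108); ρ_J = cos(π/108) = 0.99958.
√(1 − cos²(π/108)) = sin(π/108) ≈ 0.029085.
[ω*] 2 ÷ (1 + 0.029085) = 2 ÷ 1.029085 = 1.94347.
ρ_SOR = ω* − 1 = 1.94347 − 1 = 0.94347.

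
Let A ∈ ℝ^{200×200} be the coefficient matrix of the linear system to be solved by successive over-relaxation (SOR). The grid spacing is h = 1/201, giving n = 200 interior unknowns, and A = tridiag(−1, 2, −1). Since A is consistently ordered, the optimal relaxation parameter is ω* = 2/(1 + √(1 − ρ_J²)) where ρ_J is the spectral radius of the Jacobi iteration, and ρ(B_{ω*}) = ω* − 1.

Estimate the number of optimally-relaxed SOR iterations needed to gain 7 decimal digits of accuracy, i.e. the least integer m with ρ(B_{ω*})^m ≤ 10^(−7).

[ρ_J] n=200: ρ(B_J) = cos(π/(n+1)) = cos(π/201) = 0.9998779.
root = sin(π/201) = 0.0156292  (since 1−cos² = sin²).
ω* = 2/(1+0.0156292) = 1.9692226
ρ_SOR = ω* − 1 ≈ 0.9692226.
Need (0.9692226)^m ≤ 10^(−7): m ≥ 7·ln10/|ln 0.9692226| = 16.1181/0.031261 = 515.598 ⇒ m = 516.

m = 516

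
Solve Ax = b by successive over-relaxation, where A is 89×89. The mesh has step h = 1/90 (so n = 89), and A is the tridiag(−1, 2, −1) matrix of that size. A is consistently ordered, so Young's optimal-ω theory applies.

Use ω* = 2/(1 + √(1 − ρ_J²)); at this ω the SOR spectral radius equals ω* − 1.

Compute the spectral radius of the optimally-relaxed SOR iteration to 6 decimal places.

ρ_J = max_k |cos(kπ/90)| = cos(π/90) = 0.999391
√(1 − cos²(π/90)) = sin(π/90) ≈ 0.0348995.
Then 2/(1+√(1−ρ_J²)) = 2/(1+0.0348995); ω* = 2/1.0348995 = 1.932555.
[ρ_SOR] ω* − 1 = 0.932555.

ρ_SOR = 0.932555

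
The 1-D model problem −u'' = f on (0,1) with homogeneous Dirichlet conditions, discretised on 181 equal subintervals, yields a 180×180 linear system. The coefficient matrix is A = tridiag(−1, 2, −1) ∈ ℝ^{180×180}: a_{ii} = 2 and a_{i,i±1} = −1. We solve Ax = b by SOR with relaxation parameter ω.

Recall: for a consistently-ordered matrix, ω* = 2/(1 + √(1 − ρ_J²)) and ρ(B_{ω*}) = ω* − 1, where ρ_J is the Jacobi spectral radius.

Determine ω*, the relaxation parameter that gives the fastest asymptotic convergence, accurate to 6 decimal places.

[ρ_J] n=180: ρ(B_J) = cos(π/(n+1)) = cos(π/181) = 0.999849.
√(1 − cos²(π/181)) = sin(π/181) ≈ 0.0173560.
ω* = 2 / (1 + 0.0173560) = 2 / 1.0173560 ≈ 1.965880.
ρ_SOR = ω* − 1 = 1.965880 − 1 = 0.965880.

ω* = 1.965880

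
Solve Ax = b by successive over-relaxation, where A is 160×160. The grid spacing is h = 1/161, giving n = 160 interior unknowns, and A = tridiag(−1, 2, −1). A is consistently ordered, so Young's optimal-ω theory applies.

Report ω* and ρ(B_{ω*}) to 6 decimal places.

ω* = 1.961723, ρ_SOR = 0.961723

n=160: λ(B_J) = 1 − λ(A)/2 = cos(kπ/161); k=1 gives ρ_J = 0.999810.
√(1−ρ_J²) simplifies to sin(π/161) = 0.0195118.
So ω* = 2/1.0195118 = 1.961723 (Young).
and ρ(B_{ω*}) = 1.961723 − 1 = 0.961723.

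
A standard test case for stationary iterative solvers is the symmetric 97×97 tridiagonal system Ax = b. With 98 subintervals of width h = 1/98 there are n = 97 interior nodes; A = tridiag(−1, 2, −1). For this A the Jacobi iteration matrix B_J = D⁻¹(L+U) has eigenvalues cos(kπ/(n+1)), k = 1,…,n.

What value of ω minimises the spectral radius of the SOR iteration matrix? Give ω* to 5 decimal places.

ω* = 1.93789

½·tridiag(1,0,1) at n=97: λ_k = cos(kπ/98); max |λ| at k=1 ⇒ ρ_J = cos(π/98) ≈ 0.99949.
root = sin(π/98) = 0.032052  (since 1−cos² = sin²).
Then 2/(1+√(1−ρ_J²)) = 2/(1+0.032052); ω* = 2/1.032052 = 1.93789.
[ρ_SOR] ω* − 1 = 0.93789.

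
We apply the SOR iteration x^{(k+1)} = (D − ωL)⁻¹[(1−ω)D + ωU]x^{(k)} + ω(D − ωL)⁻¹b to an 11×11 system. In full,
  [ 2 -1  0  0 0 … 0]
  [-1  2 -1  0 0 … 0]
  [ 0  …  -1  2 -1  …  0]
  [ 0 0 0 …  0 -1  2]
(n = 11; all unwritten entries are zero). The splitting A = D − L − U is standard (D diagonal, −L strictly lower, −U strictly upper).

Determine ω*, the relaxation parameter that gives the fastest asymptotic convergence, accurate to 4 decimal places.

½·tridiag(1,0,1) at n=11: λ_k = cos(kπ/12); max |λ| at k=1 ⇒ ρ_J = cos(π/12) ≈ 0.9659.
√(1 − cos²(π/12)) = sin(π/12) ≈ 0.25882.
ω* = 2/(1 + 0.25882) = 2/1.25882 = 1.5888.
At ω = 1.5888 every |λ(B_ω)| = ω−1, so ρ_SOR = 0.5888.

ω* = 1.5888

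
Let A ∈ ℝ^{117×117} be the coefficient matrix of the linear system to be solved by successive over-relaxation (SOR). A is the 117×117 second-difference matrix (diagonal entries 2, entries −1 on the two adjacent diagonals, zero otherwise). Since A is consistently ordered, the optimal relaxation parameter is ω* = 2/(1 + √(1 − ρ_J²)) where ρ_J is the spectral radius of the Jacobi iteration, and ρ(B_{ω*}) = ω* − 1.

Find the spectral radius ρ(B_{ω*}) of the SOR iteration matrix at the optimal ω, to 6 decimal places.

½·tridiag(1,0,1) at n=117: λ_k = cos(kπ/118); max |λ| at k=1 ⇒ ρ_J = cos(π/118) ≈ 0.999646.
√(1−ρ_J²) simplifies to sin(π/118) = 0.0266205.
So ω* = 2/1.0266205 = 1.948140 (Young).
and ρ(B_{ω*}) = 1.948140 − 1 = 0.948140.

ρ_SOR = 0.948140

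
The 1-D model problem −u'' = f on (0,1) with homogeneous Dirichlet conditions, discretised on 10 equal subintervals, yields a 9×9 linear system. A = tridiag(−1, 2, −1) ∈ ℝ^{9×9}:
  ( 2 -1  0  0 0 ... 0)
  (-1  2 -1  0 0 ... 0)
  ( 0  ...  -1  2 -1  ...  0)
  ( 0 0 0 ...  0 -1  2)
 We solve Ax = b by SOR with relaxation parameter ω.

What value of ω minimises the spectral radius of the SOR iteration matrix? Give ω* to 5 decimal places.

ω* = 1.52786

n=9: λ(B_J) = 1 − λ(A)/2 = cos(kπ/10); k=1 gives ρ_J = 0.95106.
√(1−ρ_J²) = |sin(π/10)| = 0.309017
ω* = 2 / (1 + 0.309017) = 2 / 1.309017 ≈ 1.52786.
and ρ(B_{ω*}) = 1.52786 − 1 = 0.52786.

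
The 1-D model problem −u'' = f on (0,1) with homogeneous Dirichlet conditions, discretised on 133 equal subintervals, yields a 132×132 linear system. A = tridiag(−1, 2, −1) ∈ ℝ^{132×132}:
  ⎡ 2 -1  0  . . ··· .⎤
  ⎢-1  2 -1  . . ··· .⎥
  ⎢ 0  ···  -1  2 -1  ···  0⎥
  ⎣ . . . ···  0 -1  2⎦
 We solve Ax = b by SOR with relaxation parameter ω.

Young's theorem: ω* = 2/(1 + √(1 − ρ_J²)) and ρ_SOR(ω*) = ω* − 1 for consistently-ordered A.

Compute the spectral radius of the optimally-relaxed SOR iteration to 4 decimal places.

[ρ_J] n=132: ρ(B_J) = cos(π/(n+1)) = cos(π/133) = 0.9997.
√(1−ρ_J²) = |sin(π/133)| = 0.02362
So ω* = 2/1.02362 = 1.9539 (Young).
ρ_SOR = ω* − 1 ≈ 0.9539.

ρ_SOR = 0.9539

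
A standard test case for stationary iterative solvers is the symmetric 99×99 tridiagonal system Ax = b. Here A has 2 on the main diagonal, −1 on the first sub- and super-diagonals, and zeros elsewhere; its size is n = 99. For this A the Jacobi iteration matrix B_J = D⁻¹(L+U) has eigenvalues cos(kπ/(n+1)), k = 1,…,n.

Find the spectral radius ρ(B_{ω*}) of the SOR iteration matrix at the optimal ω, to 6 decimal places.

spectrum of D⁻¹(L+U) = {cos(kπ/100) : 1≤k≤99}; ρ_J = cos(π/100) = 0.999507.
√(1−ρ_J²) = |sin(π/100)| = 0.0314108
ω* = 2/(1+0.0314108) = 1.939092
ρ_SOR = ω* − 1 ≈ 0.939092.

ρ_SOR = 0.939092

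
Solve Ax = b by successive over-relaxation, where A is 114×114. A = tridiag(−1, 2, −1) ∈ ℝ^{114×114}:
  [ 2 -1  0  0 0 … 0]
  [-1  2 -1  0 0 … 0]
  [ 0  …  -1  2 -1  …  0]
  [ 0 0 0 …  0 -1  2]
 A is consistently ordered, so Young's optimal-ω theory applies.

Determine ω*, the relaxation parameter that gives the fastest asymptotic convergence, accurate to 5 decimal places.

spectrum of D⁻¹(L+U) = {cos(kπ/115) : 1≤k≤114}; ρ_J = cos(π/115) = 0.99963.
√(1 − cos²(π/115)) = sin(π/115) ≈ 0.027315.
Young: ω* = 2/(1+√(1−ρ_J²)) = 2/(1+0.027315) = 2/1.027315 = 1.94682.
ρ_SOR = ω* − 1 = 1.94682 − 1 = 0.94682.

ω* = 1.94682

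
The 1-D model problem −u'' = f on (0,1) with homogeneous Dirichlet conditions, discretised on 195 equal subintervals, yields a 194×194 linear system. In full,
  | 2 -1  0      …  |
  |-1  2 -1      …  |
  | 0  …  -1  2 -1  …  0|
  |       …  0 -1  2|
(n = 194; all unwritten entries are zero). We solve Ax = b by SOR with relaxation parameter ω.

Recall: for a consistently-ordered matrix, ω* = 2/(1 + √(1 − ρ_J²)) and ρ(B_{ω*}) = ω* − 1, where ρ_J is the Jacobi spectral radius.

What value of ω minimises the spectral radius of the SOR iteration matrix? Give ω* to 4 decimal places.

B_J for the 194×194 system has eigenvalues cos(kπ/195); ρ_J = cos(π/195) = 0.9999.
1 − cos²(π/195) = sin²(π/195) ⇒ √(1−ρ_J²) = sin(π/195) = 0.01611.
Then 2/(1+√(1−ρ_J²)) = 2/(1+0.01611); ω* = 2/1.01611 = 1.9683.
ρ(B_{ω*}) = ω*−1 = 0.9683

ω* = 1.9683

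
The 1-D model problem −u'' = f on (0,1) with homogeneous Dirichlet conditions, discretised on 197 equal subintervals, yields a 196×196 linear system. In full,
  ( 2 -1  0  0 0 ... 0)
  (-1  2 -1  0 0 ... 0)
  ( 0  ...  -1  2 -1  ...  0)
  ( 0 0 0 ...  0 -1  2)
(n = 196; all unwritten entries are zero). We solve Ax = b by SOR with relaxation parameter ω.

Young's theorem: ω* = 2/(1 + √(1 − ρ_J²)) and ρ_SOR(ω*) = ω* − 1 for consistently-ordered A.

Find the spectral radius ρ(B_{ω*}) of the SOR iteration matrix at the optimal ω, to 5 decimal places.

ρ_SOR = 0.96861

B_J for the 196×196 system has eigenvalues cos(kπ/197); ρ_J = cos(π/197) = 0.99987.
√(1 − cos²(π/197)) = sin(π/197) ≈ 0.015946.
[ω*] 2 ÷ (1 + 0.015946) = 2 ÷ 1.015946 = 1.96861.
At ω = 1.96861 every |λ(B_ω)| = ω−1, so ρ_SOR = 0.96861.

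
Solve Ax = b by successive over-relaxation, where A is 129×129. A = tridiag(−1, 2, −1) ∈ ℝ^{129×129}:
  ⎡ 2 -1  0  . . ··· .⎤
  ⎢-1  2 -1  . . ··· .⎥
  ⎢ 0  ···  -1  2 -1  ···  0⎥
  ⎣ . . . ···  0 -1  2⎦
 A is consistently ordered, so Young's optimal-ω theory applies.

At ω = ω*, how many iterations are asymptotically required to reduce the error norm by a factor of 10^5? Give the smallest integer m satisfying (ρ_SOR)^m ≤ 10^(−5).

m = 239

B_J for the 129×129 system has eigenvalues cos(kπ/130); ρ_J = cos(π/130) = 0.9997080.
1 − cos²(π/130) = sin²(π/130) ⇒ √(1−ρ_J²) = sin(π/130) = 0.0241637.
Then 2/(1+√(1−ρ_J²)) = 2/(1+0.0241637); ω* = 2/1.0241637 = 1.9528128.
and ρ(B_{ω*}) = 1.9528128 − 1 = 0.9528128.
Need (0.9528128)^m ≤ 10^(−5): m ≥ 5·ln10/|ln 0.9528128| = 11.5129/0.0483368 = 238.181 ⇒ m = 239.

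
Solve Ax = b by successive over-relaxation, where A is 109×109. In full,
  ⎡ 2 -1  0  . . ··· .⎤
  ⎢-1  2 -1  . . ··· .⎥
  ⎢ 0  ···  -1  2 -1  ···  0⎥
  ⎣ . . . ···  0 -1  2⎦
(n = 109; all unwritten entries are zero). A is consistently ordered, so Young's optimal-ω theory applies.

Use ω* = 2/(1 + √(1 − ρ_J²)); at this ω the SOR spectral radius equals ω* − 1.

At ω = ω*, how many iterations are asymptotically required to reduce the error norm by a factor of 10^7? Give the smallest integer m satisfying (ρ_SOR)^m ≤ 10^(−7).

m = 283

With n=109, ρ(Jacobi) = cos(π/110) = 0.9995922.
√(1−ρ_J²) = |sin(π/110)| = 0.0285561
So ω* = 2/1.0285561 = 1.9444734 (Young).
[ρ_SOR] ω* − 1 = 0.9444734.
7·ln10 = 16.1181; −ln(0.9444734) = 0.0571278; m = ⌈16.1181/0.0571278⌉ = ⌈282.141⌉ = 283.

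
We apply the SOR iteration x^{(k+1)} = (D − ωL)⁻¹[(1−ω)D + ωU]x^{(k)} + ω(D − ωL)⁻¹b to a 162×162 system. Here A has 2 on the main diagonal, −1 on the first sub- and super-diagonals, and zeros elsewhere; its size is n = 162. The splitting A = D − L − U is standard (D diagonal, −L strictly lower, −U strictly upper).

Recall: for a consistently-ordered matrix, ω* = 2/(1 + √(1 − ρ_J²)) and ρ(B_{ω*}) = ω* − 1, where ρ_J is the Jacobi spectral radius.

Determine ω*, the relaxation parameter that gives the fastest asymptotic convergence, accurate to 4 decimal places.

With n=162, ρ(Jacobi) = cos(π/163) = 0.9998.
√(1−ρ_J²) = |sin(π/163)| = 0.01927
[ω*] 2 ÷ (1 + 0.01927) = 2 ÷ 1.01927 = 1.9622.
ρ_SOR = ω* − 1 ≈ 0.9622.

ω* = 1.9622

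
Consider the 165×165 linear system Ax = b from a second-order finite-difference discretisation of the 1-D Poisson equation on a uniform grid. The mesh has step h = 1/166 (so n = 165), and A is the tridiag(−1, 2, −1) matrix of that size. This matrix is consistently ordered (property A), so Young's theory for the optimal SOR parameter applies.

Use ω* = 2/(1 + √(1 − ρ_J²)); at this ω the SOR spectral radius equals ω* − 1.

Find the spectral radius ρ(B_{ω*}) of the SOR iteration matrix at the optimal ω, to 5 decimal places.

ρ_SOR = 0.96285

B_J for the 165×165 system has eigenvalues cos(kπ/166); ρ_J = cos(π/166) = 0.99982.
√(1−ρ_J²) simplifies to sin(π/166) = 0.018924.
Young: ω* = 2/(1+√(1−ρ_J²)) = 2/(1+0.018924) = 2/1.018924 = 1.96285.
and ρ(B_{ω*}) = 1.96285 − 1 = 0.96285.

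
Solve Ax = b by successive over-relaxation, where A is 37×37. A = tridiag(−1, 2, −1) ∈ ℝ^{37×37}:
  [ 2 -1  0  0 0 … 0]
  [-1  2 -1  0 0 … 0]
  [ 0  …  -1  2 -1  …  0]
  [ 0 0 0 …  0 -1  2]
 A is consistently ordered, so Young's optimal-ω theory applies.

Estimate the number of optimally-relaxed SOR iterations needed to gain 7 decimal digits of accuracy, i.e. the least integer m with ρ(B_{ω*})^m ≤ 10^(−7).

ρ_J = max_k |cos(kπ/38)| = cos(π/38) = 0.9965845
1 − cos²(π/38) = sin²(π/38) ⇒ √(1−ρ_J²) = sin(π/38) = 0.0825793.
ω* = 2 / (1 + 0.0825793) = 2 / 1.0825793 ≈ 1.8474397.
ρ(B_{ω*}) = ω*−1 = 0.8474397
ρ_SOR^m ≤ 10^(−7) ⇔ m ≥ 7·ln10/(−ln 0.8474397) = 16.1181/0.165536 = 97.369; m = ⌈97.369⌉ = 98.

m = 98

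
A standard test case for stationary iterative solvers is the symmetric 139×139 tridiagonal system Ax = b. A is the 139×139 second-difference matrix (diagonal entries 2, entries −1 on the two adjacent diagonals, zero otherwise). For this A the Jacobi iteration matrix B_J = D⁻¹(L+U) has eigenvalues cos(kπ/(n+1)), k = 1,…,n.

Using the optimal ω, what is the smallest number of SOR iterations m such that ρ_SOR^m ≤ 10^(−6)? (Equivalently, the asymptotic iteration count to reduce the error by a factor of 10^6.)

m = 308

½·tridiag(1,0,1) at n=139: λ_k = cos(kπ/140); max |λ| at k=1 ⇒ ρ_J = cos(π/140) ≈ 0.9997482.
√(1−ρ_J²) simplifies to sin(π/140) = 0.0224381.
ω* = 2/(1+0.0224381) = 1.9561086
ρ_SOR = ω* − 1 ≈ 0.9561086.
For 6 digits: m = 6·ln10 / (−ln 0.9561086) = 13.8155/0.0448838 = 307.806; round up → m = 308.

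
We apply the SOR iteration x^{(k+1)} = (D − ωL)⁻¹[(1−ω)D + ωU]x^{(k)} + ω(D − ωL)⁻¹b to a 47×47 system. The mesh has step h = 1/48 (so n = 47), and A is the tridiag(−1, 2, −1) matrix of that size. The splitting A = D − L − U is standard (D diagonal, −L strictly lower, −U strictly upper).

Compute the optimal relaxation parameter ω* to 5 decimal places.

[ρ_J] n=47: ρ(B_J) = cos(π/(n+1)) = cos(π/48) = 0.99786.
√(1−ρ_J²) = |sin(π/48)| = 0.065403
ω* = 2/(1+0.065403) = 1.87722
ρ_SOR = ω* − 1 ≈ 0.87722.

ω* = 1.87722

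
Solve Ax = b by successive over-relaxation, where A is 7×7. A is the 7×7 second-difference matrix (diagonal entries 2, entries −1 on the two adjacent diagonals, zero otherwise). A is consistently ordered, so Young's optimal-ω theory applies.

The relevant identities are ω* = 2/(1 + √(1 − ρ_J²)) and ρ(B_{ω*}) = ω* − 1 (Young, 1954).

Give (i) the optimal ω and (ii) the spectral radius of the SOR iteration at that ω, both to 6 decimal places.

spectrum of D⁻¹(L+U) = {cos(kπ/8) : 1≤k≤7}; ρ_J = cos(π/8) = 0.923880.
√(1−ρ_J²) simplifies to sin(π/8) = 0.3826834.
[ω*] 2 ÷ (1 + 0.3826834) = 2 ÷ 1.3826834 = 1.446463.
ρ_SOR = ω* − 1 = 1.446463 − 1 = 0.446463.

ω* = 1.446463, ρ_SOR = 0.446463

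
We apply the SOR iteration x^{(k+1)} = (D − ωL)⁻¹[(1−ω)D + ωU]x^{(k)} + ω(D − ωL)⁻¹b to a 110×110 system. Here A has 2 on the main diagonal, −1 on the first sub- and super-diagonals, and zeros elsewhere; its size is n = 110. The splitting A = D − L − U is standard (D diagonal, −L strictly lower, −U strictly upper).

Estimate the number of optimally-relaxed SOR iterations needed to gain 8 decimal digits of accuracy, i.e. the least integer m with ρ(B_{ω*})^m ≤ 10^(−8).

m = 326

[ρ_J] n=110: ρ(B_J) = cos(π/(n+1)) = cos(π/111) = 0.9995995.
√(1−ρ_J²) = |sin(π/111)| = 0.0282989
ω* = 2/(1 + 0.0282989) = 2/1.0282989 = 1.9449598.
At ω = 1.9449598 every |λ(B_ω)| = ω−1, so ρ_SOR = 0.9449598.
8·ln10 = 18.4207; −ln(0.9449598) = 0.0566129; m = ⌈18.4207/0.0566129⌉ = ⌈325.380⌉ = 326.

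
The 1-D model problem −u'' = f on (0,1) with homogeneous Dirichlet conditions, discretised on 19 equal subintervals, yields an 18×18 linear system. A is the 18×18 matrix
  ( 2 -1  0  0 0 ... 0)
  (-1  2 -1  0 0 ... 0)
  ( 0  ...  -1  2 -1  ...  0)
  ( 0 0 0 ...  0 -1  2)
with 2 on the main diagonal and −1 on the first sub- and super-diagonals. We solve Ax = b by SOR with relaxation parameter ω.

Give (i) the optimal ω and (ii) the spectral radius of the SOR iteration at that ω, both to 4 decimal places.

ω* = 1.7173, ρ_SOR = 0.7173

[ρ_J] n=18: ρ(B_J) = cos(π/(n+1)) = cos(π/19) = 0.9864.
√(1 − cos²(π/19)) = sin(π/19) ≈ 0.16459.
Then 2/(1+√(1−ρ_J²)) = 2/(1+0.16459); ω* = 2/1.16459 = 1.7173.
At ω = 1.7173 every |λ(B_ω)| = ω−1, so ρ_SOR = 0.7173.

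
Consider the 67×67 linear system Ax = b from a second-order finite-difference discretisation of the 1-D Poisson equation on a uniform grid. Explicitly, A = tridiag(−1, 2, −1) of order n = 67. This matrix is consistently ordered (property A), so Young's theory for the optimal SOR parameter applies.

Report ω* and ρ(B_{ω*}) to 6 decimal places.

[ρ_J] n=67: ρ(B_J) = cos(π/(n+1)) = cos(π/68) = 0.998933.
√(1−ρ_J²) simplifies to sin(π/68) = 0.0461835.
Then 2/(1+√(1−ρ_J²)) = 2/(1+0.0461835); ω* = 2/1.0461835 = 1.911711.
Hence ρ(B_{ω*}) = 1.911711 − 1 = 0.911711.

ω* = 1.911711, ρ_SOR = 0.911711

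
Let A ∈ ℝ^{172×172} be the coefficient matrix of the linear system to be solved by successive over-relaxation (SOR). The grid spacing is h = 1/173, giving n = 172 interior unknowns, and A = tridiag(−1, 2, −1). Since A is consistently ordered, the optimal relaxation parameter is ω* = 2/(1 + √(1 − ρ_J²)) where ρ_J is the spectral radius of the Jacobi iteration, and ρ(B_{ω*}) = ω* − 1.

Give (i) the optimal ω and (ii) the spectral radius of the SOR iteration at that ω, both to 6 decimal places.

½·tridiag(1,0,1) at n=172: λ_k = cos(kπ/173); max |λ| at k=1 ⇒ ρ_J = cos(π/173) ≈ 0.999835.
root = sin(π/173) = 0.0181585  (since 1−cos² = sin²).
ω* = 2/(1+0.0181585) = 1.964331
At ω = 1.964331 every |λ(B_ω)| = ω−1, so ρ_SOR = 0.964331.

ω* = 1.964331, ρ_SOR = 0.964331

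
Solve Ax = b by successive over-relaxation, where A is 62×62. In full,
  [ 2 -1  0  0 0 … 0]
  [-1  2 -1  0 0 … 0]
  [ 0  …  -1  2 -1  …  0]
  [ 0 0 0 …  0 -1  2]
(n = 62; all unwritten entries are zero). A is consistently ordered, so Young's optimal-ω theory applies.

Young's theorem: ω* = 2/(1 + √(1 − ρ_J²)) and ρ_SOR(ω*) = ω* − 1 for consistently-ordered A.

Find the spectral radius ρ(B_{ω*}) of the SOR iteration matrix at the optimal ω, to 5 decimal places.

ρ_J = max_k |cos(kπ/63)| = cos(π/63) = 0.99876
root = sin(π/63) = 0.049846  (since 1−cos² = sin²).
Then 2/(1+√(1−ρ_J²)) = 2/(1+0.049846); ω* = 2/1.049846 = 1.90504.
[ρ_SOR] ω* − 1 = 0.90504.

ρ_SOR = 0.90504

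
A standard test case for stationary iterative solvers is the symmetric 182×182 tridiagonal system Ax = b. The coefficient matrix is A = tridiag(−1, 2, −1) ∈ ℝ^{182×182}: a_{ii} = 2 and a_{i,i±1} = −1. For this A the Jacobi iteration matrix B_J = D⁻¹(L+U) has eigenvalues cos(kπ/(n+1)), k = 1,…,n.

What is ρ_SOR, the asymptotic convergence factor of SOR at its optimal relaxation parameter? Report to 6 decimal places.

ρ_SOR = 0.966247

n=182: λ(B_J) = 1 − λ(A)/2 = cos(kπ/183); k=1 gives ρ_J = 0.999853.
√(1 − cos²(π/183)) = sin(π/183) ≈ 0.0171663.
[ω*] 2 ÷ (1 + 0.0171663) = 2 ÷ 1.0171663 = 1.966247.
ρ_SOR = ω* − 1 = 1.966247 − 1 = 0.966247.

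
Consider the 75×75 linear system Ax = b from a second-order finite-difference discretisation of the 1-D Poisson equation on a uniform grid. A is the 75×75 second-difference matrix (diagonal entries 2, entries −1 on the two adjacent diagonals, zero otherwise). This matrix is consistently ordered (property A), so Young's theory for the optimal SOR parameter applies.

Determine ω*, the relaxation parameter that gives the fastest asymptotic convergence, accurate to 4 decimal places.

ω* = 1.9206

With n=75, ρ(Jacobi) = cos(π/76) = 0.9991.
√(1 − cos²(π/76)) = sin(π/76) ≈ 0.04132.
ω* = 2/(1 + 0.04132) = 2/1.04132 = 1.9206.
At ω = 1.9206 every |λ(B_ω)| = ω−1, so ρ_SOR = 0.9206.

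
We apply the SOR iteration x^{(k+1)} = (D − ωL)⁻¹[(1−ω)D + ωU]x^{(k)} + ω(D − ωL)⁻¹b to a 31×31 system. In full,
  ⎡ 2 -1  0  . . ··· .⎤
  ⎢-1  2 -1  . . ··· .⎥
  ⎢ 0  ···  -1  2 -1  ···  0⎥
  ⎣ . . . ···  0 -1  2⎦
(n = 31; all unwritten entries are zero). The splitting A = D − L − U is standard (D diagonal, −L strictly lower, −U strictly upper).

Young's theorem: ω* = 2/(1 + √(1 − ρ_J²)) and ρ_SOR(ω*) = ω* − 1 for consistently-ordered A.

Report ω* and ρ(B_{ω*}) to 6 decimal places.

ω* = 1.821465, ρ_SOR = 0.821465

With n=31, ρ(Jacobi) = cos(π/32) = 0.995185.
1 − cos²(π/32) = sin²(π/32) ⇒ √(1−ρ_J²) = sin(π/32) = 0.0980171.
ω* = 2/(1 + 0.0980171) = 2/1.0980171 = 1.821465.
ρ_SOR = ω* − 1 = 1.821465 − 1 = 0.821465.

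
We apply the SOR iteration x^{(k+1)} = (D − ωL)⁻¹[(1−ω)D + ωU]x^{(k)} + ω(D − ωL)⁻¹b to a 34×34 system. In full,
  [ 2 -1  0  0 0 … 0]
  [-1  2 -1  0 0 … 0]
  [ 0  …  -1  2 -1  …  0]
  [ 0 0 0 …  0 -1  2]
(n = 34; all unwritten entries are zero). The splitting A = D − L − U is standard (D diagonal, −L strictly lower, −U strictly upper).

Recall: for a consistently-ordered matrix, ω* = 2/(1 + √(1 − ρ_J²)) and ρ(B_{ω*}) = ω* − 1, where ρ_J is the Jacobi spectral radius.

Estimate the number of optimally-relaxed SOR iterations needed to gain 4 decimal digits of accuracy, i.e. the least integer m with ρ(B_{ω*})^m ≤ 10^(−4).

[ρ_J] n=34: ρ(B_J) = cos(π/(n+1)) = cos(π/35) = 0.9959743.
√(1−ρ_J²) = |sin(π/35)| = 0.0896393
ω* = 2/(1+0.0896393) = 1.8354698
[ρ_SOR] ω* − 1 = 0.8354698.
m ≥ 4·ln10 / (−ln 0.8354698) = 51.237; smallest integer m = 52.

m = 52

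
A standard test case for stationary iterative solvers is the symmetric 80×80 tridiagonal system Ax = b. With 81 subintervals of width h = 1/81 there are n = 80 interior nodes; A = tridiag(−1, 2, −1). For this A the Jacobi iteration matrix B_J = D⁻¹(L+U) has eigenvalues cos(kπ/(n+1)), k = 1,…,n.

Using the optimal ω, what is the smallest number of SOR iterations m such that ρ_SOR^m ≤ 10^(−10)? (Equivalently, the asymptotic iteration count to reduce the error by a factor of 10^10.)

½·tridiag(1,0,1) at n=80: λ_k = cos(kπ/81); max |λ| at k=1 ⇒ ρ_J = cos(π/81) ≈ 0.9992480.
√(1−ρ_J²) simplifies to sin(π/81) = 0.0387754.
Young: ω* = 2/(1+√(1−ρ_J²)) = 2/(1+0.0387754) = 2/1.0387754 = 1.9253440.
At ω = 1.9253440 every |λ(B_ω)| = ω−1, so ρ_SOR = 0.9253440.
For 10 digits: m = 10·ln10 / (−ln 0.9253440) = 23.0259/0.0775897 = 296.765; round up → m = 297.

m = 297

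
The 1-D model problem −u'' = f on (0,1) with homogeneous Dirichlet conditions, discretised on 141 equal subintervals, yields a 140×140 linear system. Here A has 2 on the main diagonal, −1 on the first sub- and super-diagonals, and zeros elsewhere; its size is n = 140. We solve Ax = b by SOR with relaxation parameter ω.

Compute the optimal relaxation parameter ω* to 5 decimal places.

ω* = 1.95641

ρ_J = max_k |cos(kπ/141)| = cos(π/141) = 0.99975
1 − cos²(π/141) = sin²(π/141) ⇒ √(1−ρ_J²) = sin(π/141) = 0.022279.
[ω*] 2 ÷ (1 + 0.022279) = 2 ÷ 1.022279 = 1.95641.
At ω = 1.95641 every |λ(B_ω)| = ω−1, so ρ_SOR = 0.95641.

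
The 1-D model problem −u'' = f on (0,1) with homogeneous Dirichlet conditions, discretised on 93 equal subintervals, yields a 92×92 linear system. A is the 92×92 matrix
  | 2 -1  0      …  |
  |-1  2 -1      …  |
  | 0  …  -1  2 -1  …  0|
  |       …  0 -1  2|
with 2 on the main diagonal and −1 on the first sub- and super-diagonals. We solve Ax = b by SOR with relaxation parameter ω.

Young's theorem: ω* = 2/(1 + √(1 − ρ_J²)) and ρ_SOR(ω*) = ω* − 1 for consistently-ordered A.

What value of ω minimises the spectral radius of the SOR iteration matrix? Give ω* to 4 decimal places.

ω* = 1.9347

ρ_J = max_k |cos(kπ/93)| = cos(π/93) = 0.9994
root = sin(π/93) = 0.03377  (since 1−cos² = sin²).
[ω*] 2 ÷ (1 + 0.03377) = 2 ÷ 1.03377 = 1.9347.
[ρ_SOR] ω* − 1 = 0.9347.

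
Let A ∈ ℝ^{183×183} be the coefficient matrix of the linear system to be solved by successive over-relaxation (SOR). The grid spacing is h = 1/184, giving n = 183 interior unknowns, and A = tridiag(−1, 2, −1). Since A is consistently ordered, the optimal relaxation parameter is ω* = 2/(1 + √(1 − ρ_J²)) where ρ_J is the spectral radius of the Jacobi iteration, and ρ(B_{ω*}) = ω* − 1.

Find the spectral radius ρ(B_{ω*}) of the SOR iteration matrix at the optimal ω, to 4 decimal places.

n=183: λ(B_J) = 1 − λ(A)/2 = cos(kπ/184); k=1 gives ρ_J = 0.9999.
1 − cos²(π/184) = sin²(π/184) ⇒ √(1−ρ_J²) = sin(π/184) = 0.01707.
ω* = 2/(1 + 0.01707) = 2/1.01707 = 1.9664.
At ω = 1.9664 every |λ(B_ω)| = ω−1, so ρ_SOR = 0.9664.

ρ_SOR = 0.9664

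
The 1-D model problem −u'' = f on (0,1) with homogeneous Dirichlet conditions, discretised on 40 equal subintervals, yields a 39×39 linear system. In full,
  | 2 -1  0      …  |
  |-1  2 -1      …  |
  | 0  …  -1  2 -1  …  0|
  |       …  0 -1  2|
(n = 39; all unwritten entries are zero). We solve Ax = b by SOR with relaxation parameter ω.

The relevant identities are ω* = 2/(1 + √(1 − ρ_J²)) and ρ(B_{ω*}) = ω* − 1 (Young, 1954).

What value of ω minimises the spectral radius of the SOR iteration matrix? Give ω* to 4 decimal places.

ρ_J = max_k |cos(kπ/40)| = cos(π/40) = 0.9969
√(1−ρ_J²) = |sin(π/40)| = 0.07846
ω* = 2/(1 + 0.07846) = 2/1.07846 = 1.8545.
Hence ρ(B_{ω*}) = 1.8545 − 1 = 0.8545.

ω* = 1.8545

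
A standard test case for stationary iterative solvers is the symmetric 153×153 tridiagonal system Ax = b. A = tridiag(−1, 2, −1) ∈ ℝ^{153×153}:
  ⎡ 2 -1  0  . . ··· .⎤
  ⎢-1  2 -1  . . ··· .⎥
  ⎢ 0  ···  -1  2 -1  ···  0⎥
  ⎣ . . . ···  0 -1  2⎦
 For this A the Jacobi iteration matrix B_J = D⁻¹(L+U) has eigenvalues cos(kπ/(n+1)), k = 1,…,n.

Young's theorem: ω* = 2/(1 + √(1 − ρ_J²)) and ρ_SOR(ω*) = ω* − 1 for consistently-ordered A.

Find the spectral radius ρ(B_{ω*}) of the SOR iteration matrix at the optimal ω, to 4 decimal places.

ρ_SOR = 0.9600

B_J for the 153×153 system has eigenvalues cos(kπ/154); ρ_J = cos(π/154) = 0.9998.
√(1−ρ_J²) = |sin(π/154)| = 0.02040
ω* = 2/(1+0.02040) = 1.9600
ρ_SOR = ω* − 1 = 1.9600 − 1 = 0.9600.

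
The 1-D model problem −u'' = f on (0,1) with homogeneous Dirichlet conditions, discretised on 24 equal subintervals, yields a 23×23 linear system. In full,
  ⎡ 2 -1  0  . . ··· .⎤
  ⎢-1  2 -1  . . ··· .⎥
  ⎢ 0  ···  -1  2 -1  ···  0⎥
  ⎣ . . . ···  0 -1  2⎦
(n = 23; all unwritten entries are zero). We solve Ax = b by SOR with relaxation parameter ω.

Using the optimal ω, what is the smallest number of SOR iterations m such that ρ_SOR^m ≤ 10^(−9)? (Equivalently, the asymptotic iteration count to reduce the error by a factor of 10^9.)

m = 79

B_J for the 23×23 system has eigenvalues cos(kπ/24); ρ_J = cos(π/24) = 0.9914449.
root = sin(π/24) = 0.1305262  (since 1−cos² = sin²).
So ω* = 2/1.1305262 = 1.7690877 (Young).
At ω = 1.7690877 every |λ(B_ω)| = ω−1, so ρ_SOR = 0.7690877.
Need (0.7690877)^m ≤ 10^(−9): m ≥ 9·ln10/|ln 0.7690877| = 20.7233/0.26255 = 78.931 ⇒ m = 79.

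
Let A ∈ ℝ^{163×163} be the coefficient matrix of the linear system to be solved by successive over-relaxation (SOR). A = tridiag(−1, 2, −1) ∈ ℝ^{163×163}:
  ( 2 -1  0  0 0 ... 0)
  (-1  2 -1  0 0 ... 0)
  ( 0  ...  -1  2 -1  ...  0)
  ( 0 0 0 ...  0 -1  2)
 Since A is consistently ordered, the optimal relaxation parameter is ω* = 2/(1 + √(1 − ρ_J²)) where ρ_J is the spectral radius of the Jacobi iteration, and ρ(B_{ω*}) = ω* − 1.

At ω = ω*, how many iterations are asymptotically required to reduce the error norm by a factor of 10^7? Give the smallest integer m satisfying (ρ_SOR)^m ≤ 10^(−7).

m = 421

[ρ_J] n=163: ρ(B_J) = cos(π/(n+1)) = cos(π/164) = 0.9998165.
1 − cos²(π/164) = sin²(π/164) ⇒ √(1−ρ_J²) = sin(π/164) = 0.0191549.
ω* = 2/(1+0.0191549) = 1.9624102
[ρ_SOR] ω* − 1 = 0.9624102.
For 7 digits: m = 7·ln10 / (−ln 0.9624102) = 16.1181/0.0383145 = 420.679; round up → m = 421.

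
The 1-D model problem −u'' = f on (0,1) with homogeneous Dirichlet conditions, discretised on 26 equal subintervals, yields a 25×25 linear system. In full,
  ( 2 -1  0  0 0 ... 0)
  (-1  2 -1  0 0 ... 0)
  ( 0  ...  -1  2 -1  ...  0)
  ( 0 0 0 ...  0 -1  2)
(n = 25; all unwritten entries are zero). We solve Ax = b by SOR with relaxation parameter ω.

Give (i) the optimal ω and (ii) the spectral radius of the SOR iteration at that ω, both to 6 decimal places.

½·tridiag(1,0,1) at n=25: λ_k = cos(kπ/26); max |λ| at k=1 ⇒ ρ_J = cos(π/26) ≈ 0.992709.
√(1−ρ_J²) = |sin(π/26)| = 0.1205367
Young: ω* = 2/(1+√(1−ρ_J²)) = 2/(1+0.1205367) = 2/1.1205367 = 1.784859.
Hence ρ(B_{ω*}) = 1.784859 − 1 = 0.784859.

ω* = 1.784859, ρ_SOR = 0.784859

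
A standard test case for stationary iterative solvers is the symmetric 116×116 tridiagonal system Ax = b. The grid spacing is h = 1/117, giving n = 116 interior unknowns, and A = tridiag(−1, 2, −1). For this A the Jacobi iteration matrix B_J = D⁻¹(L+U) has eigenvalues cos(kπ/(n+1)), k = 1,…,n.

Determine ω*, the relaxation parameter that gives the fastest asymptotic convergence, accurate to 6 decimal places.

B_J for the 116×116 system has eigenvalues cos(kπ/117); ρ_J = cos(π/117) = 0.999640.
√(1−ρ_J²) simplifies to sin(π/117) = 0.0268480.
ω* = 2 / (1 + 0.0268480) = 2 / 1.0268480 ≈ 1.947708.
ρ(B_{ω*}) = ω*−1 = 0.947708

ω* = 1.947708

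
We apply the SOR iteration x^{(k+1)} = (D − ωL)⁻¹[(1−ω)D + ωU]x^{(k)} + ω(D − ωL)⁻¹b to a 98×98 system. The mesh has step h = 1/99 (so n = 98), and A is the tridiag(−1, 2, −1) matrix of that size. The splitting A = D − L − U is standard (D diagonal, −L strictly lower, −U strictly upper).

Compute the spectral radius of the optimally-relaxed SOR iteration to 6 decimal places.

[ρ_J] n=98: ρ(B_J) = cos(π/(n+1)) = cos(π/99) = 0.999497.
root = sin(π/99) = 0.0317279  (since 1−cos² = sin²).
ω* = 2/(1 + 0.0317279) = 2/1.0317279 = 1.938496.
Hence ρ(B_{ω*}) = 1.938496 − 1 = 0.938496.

ρ_SOR = 0.938496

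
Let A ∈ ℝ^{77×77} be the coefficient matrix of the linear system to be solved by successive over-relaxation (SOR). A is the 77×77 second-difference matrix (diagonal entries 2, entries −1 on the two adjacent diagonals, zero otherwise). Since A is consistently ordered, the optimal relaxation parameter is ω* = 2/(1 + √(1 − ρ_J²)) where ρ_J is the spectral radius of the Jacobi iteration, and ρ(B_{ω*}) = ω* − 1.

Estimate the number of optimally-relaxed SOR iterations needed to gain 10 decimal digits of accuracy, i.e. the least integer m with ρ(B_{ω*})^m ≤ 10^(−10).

m = 286

spectrum of D⁻¹(L+U) = {cos(kπ/78) : 1≤k≤77}; ρ_J = cos(π/78) = 0.9991890.
root = sin(π/78) = 0.0402659  (since 1−cos² = sin²).
ω* = 2/(1 + 0.0402659) = 2/1.0402659 = 1.9225854.
ρ(B_{ω*}) = ω*−1 = 0.9225854
m ≥ 10·ln10 / (−ln 0.9225854) = 285.769; smallest integer m = 286.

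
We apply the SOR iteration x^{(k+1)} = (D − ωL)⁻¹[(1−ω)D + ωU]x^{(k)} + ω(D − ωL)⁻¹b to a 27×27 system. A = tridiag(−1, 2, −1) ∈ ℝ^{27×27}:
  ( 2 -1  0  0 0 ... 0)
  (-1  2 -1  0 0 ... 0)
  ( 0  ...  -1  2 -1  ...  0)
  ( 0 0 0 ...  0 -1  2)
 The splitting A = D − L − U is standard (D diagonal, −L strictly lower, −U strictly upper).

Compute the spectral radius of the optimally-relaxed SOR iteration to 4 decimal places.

ρ_SOR = 0.7986

spectrum of D⁻¹(L+U) = {cos(kπ/28) : 1≤k≤27}; ρ_J = cos(π/28) = 0.9937.
root = sin(π/28) = 0.11196  (since 1−cos² = sin²).
Then 2/(1+√(1−ρ_J²)) = 2/(1+0.11196); ω* = 2/1.11196 = 1.7986.
ρ(B_{ω*}) = ω*−1 = 0.7986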